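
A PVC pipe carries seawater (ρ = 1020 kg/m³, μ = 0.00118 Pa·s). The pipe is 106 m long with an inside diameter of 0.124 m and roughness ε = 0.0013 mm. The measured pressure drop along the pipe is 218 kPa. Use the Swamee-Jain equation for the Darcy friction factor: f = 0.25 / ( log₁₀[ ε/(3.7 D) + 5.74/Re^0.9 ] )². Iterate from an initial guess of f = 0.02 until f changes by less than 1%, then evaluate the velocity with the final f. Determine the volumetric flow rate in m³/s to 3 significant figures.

Q ≈ 0.0760 m³/s

Rearranging Darcy-Weisbach: V = √(2·ΔP·D/(f·L·ρ)). With ε/D = 1.3e-06/0.124 = 1.05e-05, iterate starting from f = 0.02:
  f = 0.02 → V = √(2·2.18e+05·0.124/(0.02·106·1020)) = 5 m/s; Re = ρVD/μ = 5.36e+05; f → 0.01311
  f = 0.01311 → V = 6.177 m/s; Re = 6.621e+05; f → 0.01266
  f = 0.01266 → V = 6.285 m/s; Re = 6.737e+05; f → 0.01262
Converged (Δf/f < 1%). With the final f = 0.01262: V = √(2·2.18e+05·0.124/(0.01262·106·1020)) = 6.294 m/s.
Q = V·A = 6.294·(π/4·0.124²) = 0.07601 m³/s = 0.0760 m³/s.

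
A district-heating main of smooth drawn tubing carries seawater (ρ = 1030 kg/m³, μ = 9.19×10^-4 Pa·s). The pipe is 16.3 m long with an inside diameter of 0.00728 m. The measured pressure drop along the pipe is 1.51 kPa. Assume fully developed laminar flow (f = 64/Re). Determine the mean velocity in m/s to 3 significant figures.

V ≈ 0.167 m/s

For laminar flow, f = 64/Re with Re = ρVD/μ, so Darcy-Weisbach reduces to ΔP = 32μLV/D². Solving for V: V = ΔP·D²/(32μL) = 1510·(0.00728)²/(32·0.000919·16.3) = 0.167 m/s.
Check: Re = ρVD/μ = 1030·0.167·0.00728/0.000919 = 1362 < 2300, so the laminar assumption holds.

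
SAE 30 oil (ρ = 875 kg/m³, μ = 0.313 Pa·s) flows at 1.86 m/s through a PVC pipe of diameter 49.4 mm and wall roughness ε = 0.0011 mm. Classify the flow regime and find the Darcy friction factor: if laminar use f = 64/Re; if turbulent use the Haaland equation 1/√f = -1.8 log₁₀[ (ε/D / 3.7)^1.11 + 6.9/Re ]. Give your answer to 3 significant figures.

Re = ρVD/μ = 875·1.86·0.0494/0.313 = 256.9.
Re < 2300 → laminar, so f = 64/Re = 0.2492 (roughness is irrelevant in laminar flow).

f ≈ 0.249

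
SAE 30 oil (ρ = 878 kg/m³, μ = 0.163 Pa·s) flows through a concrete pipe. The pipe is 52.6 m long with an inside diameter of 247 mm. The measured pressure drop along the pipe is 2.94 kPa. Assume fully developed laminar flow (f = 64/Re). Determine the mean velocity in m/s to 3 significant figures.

V ≈ 0.654 m/s

For laminar flow, f = 64/Re with Re = ρVD/μ, so Darcy-Weisbach reduces to ΔP = 32μLV/D². Solving for V: V = ΔP·D²/(32μL) = 2940·(0.247)²/(32·0.163·52.6) = 0.6538 m/s.
Check: Re = ρVD/μ = 878·0.6538·0.247/0.163 = 869.8 < 2300, so the laminar assumption holds.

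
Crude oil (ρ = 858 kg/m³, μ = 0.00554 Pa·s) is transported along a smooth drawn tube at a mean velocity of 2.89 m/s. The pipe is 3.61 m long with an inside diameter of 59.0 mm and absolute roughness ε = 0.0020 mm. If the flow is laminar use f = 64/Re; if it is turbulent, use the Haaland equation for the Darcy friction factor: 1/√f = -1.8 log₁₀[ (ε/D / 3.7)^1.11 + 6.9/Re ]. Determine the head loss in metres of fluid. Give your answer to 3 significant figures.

Reynolds number Re = ρVD/μ = 858 · 2.89 · 0.059 / 0.00554 = 2.641e+04.
Re > 4000 → turbulent. Relative roughness ε/D = 2e-06/0.059 = 3.39e-05. Haaland: 1/√f = -1.8 log₁₀[(3.39e-05/3.7)^1.11 + 6.9/2.641e+04] = -1.8 log₁₀[2.56e-06 + 0.000261] = 6.442, so f = 0.0241.
Darcy-Weisbach: ΔP = f(L/D)(ρV²/2) = 0.0241·(3.61/0.059)·(858·2.89²/2) = 0.0241·61.19·3583 = 5284 Pa.
Head loss h_f = ΔP/(ρg) = 5284/(858·9.81) = 0.628 m.

h_f ≈ 0.628 m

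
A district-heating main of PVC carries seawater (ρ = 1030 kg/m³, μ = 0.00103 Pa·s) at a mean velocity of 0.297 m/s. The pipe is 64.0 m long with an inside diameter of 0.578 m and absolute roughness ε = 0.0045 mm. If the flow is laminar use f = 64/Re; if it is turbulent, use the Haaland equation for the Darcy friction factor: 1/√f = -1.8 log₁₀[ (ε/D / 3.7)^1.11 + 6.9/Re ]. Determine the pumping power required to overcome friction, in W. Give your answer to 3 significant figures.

P ≈ 6.28 W

Reynolds number Re = ρVD/μ = 1030 · 0.297 · 0.578 / 0.00103 = 1.717e+05.
Re > 4000 → turbulent. Relative roughness ε/D = 4.5e-06/0.578 = 7.79e-06. Haaland: 1/√f = -1.8 log₁₀[(7.79e-06/3.7)^1.11 + 6.9/1.717e+05] = -1.8 log₁₀[5e-07 + 4.02e-05] = 7.903, so f = 0.01601.
Darcy-Weisbach: ΔP = f(L/D)(ρV²/2) = 0.01601·(64/0.578)·(1030·0.297²/2) = 0.01601·110.7·45.43 = 80.54 Pa.
Q = V·A = 0.297·0.2624 = 0.07793 m³/s.
Pumping power P = QΔP = 0.07793·80.54 = 6.276 W = 6.28 W.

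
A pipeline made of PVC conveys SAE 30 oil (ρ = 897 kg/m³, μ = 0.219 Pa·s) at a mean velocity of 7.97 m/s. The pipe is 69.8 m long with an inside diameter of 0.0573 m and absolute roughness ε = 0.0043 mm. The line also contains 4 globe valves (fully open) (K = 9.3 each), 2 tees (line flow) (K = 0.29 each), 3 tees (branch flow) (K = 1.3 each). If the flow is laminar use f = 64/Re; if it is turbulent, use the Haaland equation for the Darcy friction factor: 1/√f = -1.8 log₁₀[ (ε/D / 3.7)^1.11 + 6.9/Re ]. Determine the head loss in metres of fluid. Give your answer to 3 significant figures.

h_f ≈ 270 m

Reynolds number Re = ρVD/μ = 897 · 7.97 · 0.0573 / 0.219 = 1871.
Re < 2300 → laminar flow, so f = 64/Re = 64/1871 = 0.03422 (the turbulent correlation is not needed).
Total minor-loss coefficient ΣK = 4·9.3 + 2·0.29 + 3·1.3 = 41.7.
ΔP = [f·L/D + ΣK]·(ρV²/2) = [0.03422·69.8/0.0573 + 41.7]·(897·7.97²/2) = [41.68 + 41.7]·2.849e+04 = 2.375e+06 Pa.
Head loss h_f = ΔP/(ρg) = 2.375e+06/(897·9.81) = 270 m.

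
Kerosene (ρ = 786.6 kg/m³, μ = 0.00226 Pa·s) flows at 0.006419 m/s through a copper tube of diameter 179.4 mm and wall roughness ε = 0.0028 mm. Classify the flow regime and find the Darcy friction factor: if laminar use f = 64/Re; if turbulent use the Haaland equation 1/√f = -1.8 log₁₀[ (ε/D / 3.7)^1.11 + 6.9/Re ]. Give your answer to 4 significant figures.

Re = ρVD/μ = 786.6·0.006419·0.1794/0.00226 = 400.8.
Re < 2300 → laminar, so f = 64/Re = 0.1597 (roughness is irrelevant in laminar flow).

f ≈ 0.1597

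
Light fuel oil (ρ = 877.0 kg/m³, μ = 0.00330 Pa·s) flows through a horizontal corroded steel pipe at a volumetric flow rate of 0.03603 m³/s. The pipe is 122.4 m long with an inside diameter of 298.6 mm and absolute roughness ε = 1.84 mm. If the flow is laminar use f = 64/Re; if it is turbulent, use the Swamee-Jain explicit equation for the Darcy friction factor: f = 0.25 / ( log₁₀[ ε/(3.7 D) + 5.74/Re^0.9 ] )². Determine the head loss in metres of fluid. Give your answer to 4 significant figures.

h_f ≈ 0.1920 m

Cross-sectional area A = πD²/4 = π(0.2986)²/4 = 0.07003 m²; mean velocity V = Q/A = 0.03603/0.07003 = 0.5145 m/s.
Reynolds number Re = ρVD/μ = 877 · 0.5145 · 0.2986 / 0.0033 = 4.083e+04.
Re > 4000 → turbulent. Relative roughness ε/D = 0.00184/0.2986 = 0.00616. Swamee-Jain: f = 0.25/(log₁₀[0.00616/3.7 + 5.74/4.083e+04^0.9])² = 0.25/(log₁₀[0.00167 + 0.000406])² = 0.25/(-2.684)² = 0.03471.
Darcy-Weisbach: ΔP = f(L/D)(ρV²/2) = 0.03471·(122.4/0.2986)·(877·0.5145²/2) = 0.03471·409.9·116.1 = 1652 Pa.
Head loss h_f = ΔP/(ρg) = 1652/(877·9.81) = 0.1920 m.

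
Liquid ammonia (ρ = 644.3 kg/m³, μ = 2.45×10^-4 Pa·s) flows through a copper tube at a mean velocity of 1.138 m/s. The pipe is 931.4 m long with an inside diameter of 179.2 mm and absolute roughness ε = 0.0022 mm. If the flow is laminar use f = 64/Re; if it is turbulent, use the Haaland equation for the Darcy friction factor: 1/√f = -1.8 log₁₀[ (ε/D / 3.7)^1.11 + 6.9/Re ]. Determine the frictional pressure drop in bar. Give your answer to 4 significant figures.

Reynolds number Re = ρVD/μ = 644.3 · 1.138 · 0.1792 / 0.000245 = 5.363e+05.
Re > 4000 → turbulent. Relative roughness ε/D = 2.2e-06/0.1792 = 1.23e-05. Haaland: 1/√f = -1.8 log₁₀[(1.23e-05/3.7)^1.11 + 6.9/5.363e+05] = -1.8 log₁₀[8.28e-07 + 1.29e-05] = 8.754, so f = 0.01305.
Darcy-Weisbach: ΔP = f(L/D)(ρV²/2) = 0.01305·(931.4/0.1792)·(644.3·1.138²/2) = 0.01305·5198·417.2 = 2.829e+04 Pa.
ΔP = 2.829e+04 Pa = 0.2829 bar.

ΔP ≈ 0.2829 bar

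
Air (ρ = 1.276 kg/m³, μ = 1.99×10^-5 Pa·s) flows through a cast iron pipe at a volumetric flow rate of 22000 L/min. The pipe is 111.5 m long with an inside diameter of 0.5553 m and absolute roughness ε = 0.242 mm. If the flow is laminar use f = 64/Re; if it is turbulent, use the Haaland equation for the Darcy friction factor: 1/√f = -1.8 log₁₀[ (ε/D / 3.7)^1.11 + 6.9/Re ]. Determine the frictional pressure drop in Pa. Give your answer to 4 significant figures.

Q = 22000 L/min = 22000/60000 = 0.3667 m³/s.
Cross-sectional area A = πD²/4 = π(0.5553)²/4 = 0.2422 m²; mean velocity V = Q/A = 0.3667/0.2422 = 1.514 m/s.
Reynolds number Re = ρVD/μ = 1.276 · 1.514 · 0.5553 / 1.99e-05 = 5.391e+04.
Re > 4000 → turbulent. Relative roughness ε/D = 0.000242/0.5553 = 0.000436. Haaland: 1/√f = -1.8 log₁₀[(0.000436/3.7)^1.11 + 6.9/5.391e+04] = -1.8 log₁₀[4.35e-05 + 0.000128] = 6.778, so f = 0.02177.
Darcy-Weisbach: ΔP = f(L/D)(ρV²/2) = 0.02177·(111.5/0.5553)·(1.276·1.514²/2) = 0.02177·200.8·1.462 = 6.391 Pa.

ΔP ≈ 6.391 Pa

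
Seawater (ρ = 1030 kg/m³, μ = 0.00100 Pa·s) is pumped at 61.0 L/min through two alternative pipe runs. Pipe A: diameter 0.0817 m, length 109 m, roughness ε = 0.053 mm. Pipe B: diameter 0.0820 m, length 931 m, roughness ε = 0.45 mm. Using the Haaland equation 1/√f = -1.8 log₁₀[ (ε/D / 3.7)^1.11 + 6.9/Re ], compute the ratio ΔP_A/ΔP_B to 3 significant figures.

ΔP_A/ΔP_B ≈ 0.0941

Pipe A: V = Q/A = 0.001017/0.005242 = 0.1939 m/s; Re = 1.632e+04; ε/D = 0.000649; Haaland → f = 0.02818; ΔP_A = f(L/D)(ρV²/2) = 728.2 Pa.
Pipe B: V = Q/A = 0.001017/0.005281 = 0.1925 m/s; Re = 1.626e+04; ε/D = 0.00549; Haaland → f = 0.03571; ΔP_B = f(L/D)(ρV²/2) = 7739 Pa.
ΔP_A/ΔP_B = 728.2/7739 = 0.0941.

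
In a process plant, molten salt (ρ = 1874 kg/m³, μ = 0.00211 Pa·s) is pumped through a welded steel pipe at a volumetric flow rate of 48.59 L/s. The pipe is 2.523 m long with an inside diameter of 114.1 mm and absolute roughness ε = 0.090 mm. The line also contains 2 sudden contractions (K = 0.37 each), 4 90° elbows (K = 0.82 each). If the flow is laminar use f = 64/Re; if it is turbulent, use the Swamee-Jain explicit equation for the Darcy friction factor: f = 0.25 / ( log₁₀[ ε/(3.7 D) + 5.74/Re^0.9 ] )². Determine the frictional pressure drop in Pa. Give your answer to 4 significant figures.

Q = 48.59 L/s = 48.59/1000 = 0.04859 m³/s.
Cross-sectional area A = πD²/4 = π(0.1141)²/4 = 0.01022 m²; mean velocity V = Q/A = 0.04859/0.01022 = 4.752 m/s.
Reynolds number Re = ρVD/μ = 1874 · 4.752 · 0.1141 / 0.00211 = 4.816e+05.
Re > 4000 → turbulent. Relative roughness ε/D = 9e-05/0.1141 = 0.000789. Swamee-Jain: f = 0.25/(log₁₀[0.000789/3.7 + 5.74/4.816e+05^0.9])² = 0.25/(log₁₀[0.000213 + 4.41e-05])² = 0.25/(-3.59)² = 0.0194.
Total minor-loss coefficient ΣK = 2·0.37 + 4·0.82 = 4.02.
ΔP = [f·L/D + ΣK]·(ρV²/2) = [0.0194·2.523/0.1141 + 4.02]·(1874·4.752²/2) = [0.429 + 4.02]·2.116e+04 = 9.414e+04 Pa.

ΔP ≈ 94140 Pa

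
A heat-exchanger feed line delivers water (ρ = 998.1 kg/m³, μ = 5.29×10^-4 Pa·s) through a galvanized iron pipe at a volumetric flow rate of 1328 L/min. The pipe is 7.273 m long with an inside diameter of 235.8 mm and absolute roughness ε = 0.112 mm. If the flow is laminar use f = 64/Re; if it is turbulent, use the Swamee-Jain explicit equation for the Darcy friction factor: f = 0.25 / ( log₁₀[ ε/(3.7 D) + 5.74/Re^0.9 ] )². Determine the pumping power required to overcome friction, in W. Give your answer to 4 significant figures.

Q = 1328 L/min = 1328/60000 = 0.02213 m³/s.
Cross-sectional area A = πD²/4 = π(0.2358)²/4 = 0.04367 m²; mean velocity V = Q/A = 0.02213/0.04367 = 0.5068 m/s.
Reynolds number Re = ρVD/μ = 998.1 · 0.5068 · 0.2358 / 0.000529 = 2.255e+05.
Re > 4000 → turbulent. Relative roughness ε/D = 0.000112/0.2358 = 0.000475. Swamee-Jain: f = 0.25/(log₁₀[0.000475/3.7 + 5.74/2.255e+05^0.9])² = 0.25/(log₁₀[0.000128 + 8.73e-05])² = 0.25/(-3.666)² = 0.0186.
Darcy-Weisbach: ΔP = f(L/D)(ρV²/2) = 0.0186·(7.273/0.2358)·(998.1·0.5068²/2) = 0.0186·30.84·128.2 = 73.55 Pa.
Pumping power P = QΔP = 0.02213·73.55 = 1.6278 W = 1.628 W.

P ≈ 1.628 W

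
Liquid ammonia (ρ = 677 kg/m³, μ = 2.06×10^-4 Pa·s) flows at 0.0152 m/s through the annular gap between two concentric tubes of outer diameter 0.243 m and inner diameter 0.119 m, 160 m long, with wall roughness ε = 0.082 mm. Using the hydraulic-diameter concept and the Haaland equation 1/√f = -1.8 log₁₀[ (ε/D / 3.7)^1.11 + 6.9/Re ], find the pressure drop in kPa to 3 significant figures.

ΔP ≈ 0.00364 kPa

Hydraulic diameter D_h = 4A/P = D_o - D_i = 0.243 - 0.119 = 0.124 m.
Re = ρVD_h/μ = 677·0.0152·0.124/0.000206 = 6194.
ε/D_h = 8.2e-05/0.124 = 0.000661; Haaland gives 1/√f = -1.8 log₁₀[6.92e-05+0.00111] = 5.269, so f = 0.03603.
ΔP = f(L/D_h)(ρV²/2) = 0.03603·160/0.124·0.07821 = 3.635 Pa.
ΔP = 0.00364 kPa.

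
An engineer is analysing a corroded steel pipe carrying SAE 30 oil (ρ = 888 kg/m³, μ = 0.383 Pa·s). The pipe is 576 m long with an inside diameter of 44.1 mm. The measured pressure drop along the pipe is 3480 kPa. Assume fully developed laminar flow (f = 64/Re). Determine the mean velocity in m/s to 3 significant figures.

V ≈ 0.959 m/s

For laminar flow, f = 64/Re with Re = ρVD/μ, so Darcy-Weisbach reduces to ΔP = 32μLV/D². Solving for V: V = ΔP·D²/(32μL) = 3.48e+06·(0.0441)²/(32·0.383·576) = 0.9587 m/s.
Check: Re = ρVD/μ = 888·0.9587·0.0441/0.383 = 98.03 < 2300, so the laminar assumption holds.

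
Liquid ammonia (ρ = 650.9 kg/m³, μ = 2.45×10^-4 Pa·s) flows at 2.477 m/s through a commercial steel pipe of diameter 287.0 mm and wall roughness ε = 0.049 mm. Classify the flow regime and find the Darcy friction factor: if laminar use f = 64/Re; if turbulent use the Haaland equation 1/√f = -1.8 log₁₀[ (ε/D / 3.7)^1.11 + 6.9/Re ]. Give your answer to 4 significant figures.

Re = ρVD/μ = 650.9·2.477·0.287/0.000245 = 1.889e+06.
Re > 4000 → turbulent. ε/D = 4.9e-05/0.287 = 0.000171; Haaland: 1/√f = -1.8 log₁₀[1.54e-05 + 3.65e-06] = 8.497, so f = 0.01385.

f ≈ 0.01385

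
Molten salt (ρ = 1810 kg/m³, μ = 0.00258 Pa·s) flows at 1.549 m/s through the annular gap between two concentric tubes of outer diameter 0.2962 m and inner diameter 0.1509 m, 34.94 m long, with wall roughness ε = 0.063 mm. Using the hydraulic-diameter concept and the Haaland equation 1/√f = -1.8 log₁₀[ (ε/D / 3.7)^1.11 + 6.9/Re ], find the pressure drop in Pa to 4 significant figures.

ΔP ≈ 9775 Pa

Hydraulic diameter D_h = 4A/P = D_o - D_i = 0.2962 - 0.1509 = 0.1453 m.
Re = ρVD_h/μ = 1810·1.549·0.1453/0.00258 = 1.579e+05.
ε/D_h = 6.3e-05/0.1453 = 0.000434; Haaland gives 1/√f = -1.8 log₁₀[4.33e-05+4.37e-05] = 7.309, so f = 0.01872.
ΔP = f(L/D_h)(ρV²/2) = 0.01872·34.94/0.1453·2171 = 9775 Pa.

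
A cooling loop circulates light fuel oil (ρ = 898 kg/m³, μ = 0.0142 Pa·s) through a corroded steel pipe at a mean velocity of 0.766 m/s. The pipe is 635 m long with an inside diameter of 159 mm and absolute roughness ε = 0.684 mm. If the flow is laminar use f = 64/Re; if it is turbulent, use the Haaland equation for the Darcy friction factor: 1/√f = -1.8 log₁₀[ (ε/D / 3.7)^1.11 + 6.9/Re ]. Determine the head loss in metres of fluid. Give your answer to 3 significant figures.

h_f ≈ 4.57 m

Reynolds number Re = ρVD/μ = 898 · 0.766 · 0.159 / 0.0142 = 7702.
Re > 4000 → turbulent. Relative roughness ε/D = 0.000684/0.159 = 0.0043. Haaland: 1/√f = -1.8 log₁₀[(0.0043/3.7)^1.11 + 6.9/7702] = -1.8 log₁₀[0.000553 + 0.000896] = 5.11, so f = 0.03829.
Darcy-Weisbach: ΔP = f(L/D)(ρV²/2) = 0.03829·(635/0.159)·(898·0.766²/2) = 0.03829·3994·263.5 = 4.029e+04 Pa.
Head loss h_f = ΔP/(ρg) = 4.029e+04/(898·9.81) = 4.57 m.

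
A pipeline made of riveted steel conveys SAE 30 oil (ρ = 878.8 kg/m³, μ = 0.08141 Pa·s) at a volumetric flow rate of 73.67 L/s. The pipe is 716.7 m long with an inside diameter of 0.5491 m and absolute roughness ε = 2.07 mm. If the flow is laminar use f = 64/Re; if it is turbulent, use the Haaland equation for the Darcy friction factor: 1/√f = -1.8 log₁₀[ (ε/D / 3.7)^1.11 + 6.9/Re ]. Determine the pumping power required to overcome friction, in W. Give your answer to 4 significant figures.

Q = 73.67 L/s = 73.67/1000 = 0.07367 m³/s.
Cross-sectional area A = πD²/4 = π(0.5491)²/4 = 0.2368 m²; mean velocity V = Q/A = 0.07367/0.2368 = 0.3111 m/s.
Reynolds number Re = ρVD/μ = 878.8 · 0.3111 · 0.5491 / 0.0814 = 1844.
Re < 2300 → laminar flow, so f = 64/Re = 64/1844 = 0.03471 (the turbulent correlation is not needed).
Darcy-Weisbach: ΔP = f(L/D)(ρV²/2) = 0.03471·(716.7/0.5491)·(878.8·0.3111²/2) = 0.03471·1305·42.53 = 1926 Pa.
Pumping power P = QΔP = 0.07367·1926 = 141.92 W = 141.9 W.

P ≈ 141.9 W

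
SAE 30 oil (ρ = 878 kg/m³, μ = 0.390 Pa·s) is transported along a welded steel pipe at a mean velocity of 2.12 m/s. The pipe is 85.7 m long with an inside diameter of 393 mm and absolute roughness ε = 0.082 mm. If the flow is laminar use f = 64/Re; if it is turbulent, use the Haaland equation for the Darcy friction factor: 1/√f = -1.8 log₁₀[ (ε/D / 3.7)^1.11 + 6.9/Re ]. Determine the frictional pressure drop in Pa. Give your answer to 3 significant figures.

ΔP ≈ 14700 Pa

Reynolds number Re = ρVD/μ = 878 · 2.12 · 0.393 / 0.39 = 1876.
Re < 2300 → laminar flow, so f = 64/Re = 64/1876 = 0.03412 (the turbulent correlation is not needed).
Darcy-Weisbach: ΔP = f(L/D)(ρV²/2) = 0.03412·(85.7/0.393)·(878·2.12²/2) = 0.03412·218.1·1973 = 1.468e+04 Pa.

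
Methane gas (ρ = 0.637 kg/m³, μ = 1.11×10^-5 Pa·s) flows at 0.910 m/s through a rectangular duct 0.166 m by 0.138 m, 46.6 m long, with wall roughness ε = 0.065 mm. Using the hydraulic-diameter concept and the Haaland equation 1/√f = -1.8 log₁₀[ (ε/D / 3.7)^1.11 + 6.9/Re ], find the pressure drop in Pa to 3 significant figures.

Hydraulic diameter D_h = 4A/P = 4·(0.166·0.138)/(2·(0.166+0.138)) = 0.09163/0.608 = 0.1507 m.
Re = ρVD_h/μ = 0.637·0.91·0.1507/1.11e-05 = 7870.
ε/D_h = 6.5e-05/0.1507 = 0.000431; Haaland gives 1/√f = -1.8 log₁₀[4.3e-05+0.000877] = 5.465, so f = 0.03348.
ΔP = f(L/D_h)(ρV²/2) = 0.03348·46.6/0.1507·0.2637 = 2.73 Pa.

ΔP ≈ 2.73 Pa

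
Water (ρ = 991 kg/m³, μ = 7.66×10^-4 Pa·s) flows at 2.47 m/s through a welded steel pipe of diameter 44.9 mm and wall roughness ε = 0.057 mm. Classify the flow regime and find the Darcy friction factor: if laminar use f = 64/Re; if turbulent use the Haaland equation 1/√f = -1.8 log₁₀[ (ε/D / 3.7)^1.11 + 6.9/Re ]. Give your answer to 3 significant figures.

Re = ρVD/μ = 991·2.47·0.0449/0.000766 = 1.435e+05.
Re > 4000 → turbulent. ε/D = 5.7e-05/0.0449 = 0.00127; Haaland: 1/√f = -1.8 log₁₀[0.000143 + 4.81e-05] = 6.695, so f = 0.02231.

f ≈ 0.0223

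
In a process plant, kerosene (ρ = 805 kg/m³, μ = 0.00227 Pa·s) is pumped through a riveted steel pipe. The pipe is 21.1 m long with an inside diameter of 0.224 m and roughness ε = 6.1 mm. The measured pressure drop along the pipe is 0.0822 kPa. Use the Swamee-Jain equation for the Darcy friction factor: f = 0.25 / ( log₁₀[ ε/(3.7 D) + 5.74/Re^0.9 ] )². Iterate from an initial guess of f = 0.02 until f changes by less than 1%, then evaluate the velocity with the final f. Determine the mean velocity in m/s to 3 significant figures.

V ≈ 0.194 m/s

Rearranging Darcy-Weisbach: V = √(2·ΔP·D/(f·L·ρ)). With ε/D = 0.0061/0.224 = 0.0272, iterate starting from f = 0.02:
  f = 0.02 → V = √(2·82.2·0.224/(0.02·21.1·805)) = 0.3292 m/s; Re = ρVD/μ = 2.615e+04; f → 0.05676
  f = 0.05676 → V = 0.1954 m/s; Re = 1.553e+04; f → 0.05782
  f = 0.05782 → V = 0.1936 m/s; Re = 1.538e+04; f → 0.05785
Converged (Δf/f < 1%). With the final f = 0.05785: V = √(2·82.2·0.224/(0.05785·21.1·805)) = 0.1936 m/s.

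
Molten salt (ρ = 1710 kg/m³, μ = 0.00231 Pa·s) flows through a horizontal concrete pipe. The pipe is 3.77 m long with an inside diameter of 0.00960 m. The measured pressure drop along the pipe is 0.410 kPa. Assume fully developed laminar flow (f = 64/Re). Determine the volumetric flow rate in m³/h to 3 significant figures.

For laminar flow, f = 64/Re with Re = ρVD/μ, so Darcy-Weisbach reduces to ΔP = 32μLV/D². Solving for V: V = ΔP·D²/(32μL) = 410·(0.0096)²/(32·0.00231·3.77) = 0.1356 m/s.
Check: Re = ρVD/μ = 1710·0.1356·0.0096/0.00231 = 963.6 < 2300, so the laminar assumption holds.
Q = V·A = 0.1356·(π/4·0.0096²) = 9.814e-06 m³/s = 0.0353 m³/h.

Q ≈ 0.0353 m³/h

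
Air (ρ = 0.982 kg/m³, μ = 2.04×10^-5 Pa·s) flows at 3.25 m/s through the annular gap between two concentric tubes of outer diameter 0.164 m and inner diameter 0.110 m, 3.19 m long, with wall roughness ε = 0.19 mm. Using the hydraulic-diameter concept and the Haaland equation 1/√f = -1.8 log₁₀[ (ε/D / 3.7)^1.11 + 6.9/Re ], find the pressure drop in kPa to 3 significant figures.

ΔP ≈ 0.0112 kPa

Hydraulic diameter D_h = 4A/P = D_o - D_i = 0.164 - 0.11 = 0.054 m.
Re = ρVD_h/μ = 0.982·3.25·0.054/2.04e-05 = 8448.
ε/D_h = 0.00019/0.054 = 0.00352; Haaland gives 1/√f = -1.8 log₁₀[0.000442+0.000817] = 5.22, so f = 0.0367.
ΔP = f(L/D_h)(ρV²/2) = 0.0367·3.19/0.054·5.186 = 11.24 Pa.
ΔP = 0.0112 kPa.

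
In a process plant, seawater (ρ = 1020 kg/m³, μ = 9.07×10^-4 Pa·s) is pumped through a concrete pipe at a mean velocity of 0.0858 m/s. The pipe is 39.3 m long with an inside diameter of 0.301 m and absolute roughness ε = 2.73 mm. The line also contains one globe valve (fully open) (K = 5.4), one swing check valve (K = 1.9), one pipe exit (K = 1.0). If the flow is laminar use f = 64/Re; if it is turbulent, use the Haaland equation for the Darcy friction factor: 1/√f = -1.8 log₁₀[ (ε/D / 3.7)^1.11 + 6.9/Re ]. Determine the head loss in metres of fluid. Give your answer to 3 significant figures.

Reynolds number Re = ρVD/μ = 1020 · 0.0858 · 0.301 / 0.000907 = 2.904e+04.
Re > 4000 → turbulent. Relative roughness ε/D = 0.00273/0.301 = 0.00907. Haaland: 1/√f = -1.8 log₁₀[(0.00907/3.7)^1.11 + 6.9/2.904e+04] = -1.8 log₁₀[0.00127 + 0.000238] = 5.081, so f = 0.03873.
Total minor-loss coefficient ΣK = 1·5.4 + 1·1.9 + 1·1 = 8.3.
ΔP = [f·L/D + ΣK]·(ρV²/2) = [0.03873·39.3/0.301 + 8.3]·(1020·0.0858²/2) = [5.056 + 8.3]·3.754 = 50.15 Pa.
Head loss h_f = ΔP/(ρg) = 50.15/(1020·9.81) = 0.00501 m.

h_f ≈ 0.00501 m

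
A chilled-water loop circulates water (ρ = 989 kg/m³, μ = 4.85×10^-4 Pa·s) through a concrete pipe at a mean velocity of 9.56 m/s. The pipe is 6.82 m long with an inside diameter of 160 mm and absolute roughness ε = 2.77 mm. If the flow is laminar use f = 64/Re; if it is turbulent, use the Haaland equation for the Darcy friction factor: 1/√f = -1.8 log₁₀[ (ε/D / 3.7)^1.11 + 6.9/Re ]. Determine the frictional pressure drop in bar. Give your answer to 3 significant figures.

Reynolds number Re = ρVD/μ = 989 · 9.56 · 0.16 / 0.000485 = 3.119e+06.
Re > 4000 → turbulent. Relative roughness ε/D = 0.00277/0.16 = 0.0173. Haaland: 1/√f = -1.8 log₁₀[(0.0173/3.7)^1.11 + 6.9/3.119e+06] = -1.8 log₁₀[0.00259 + 2.21e-06] = 4.654, so f = 0.04616.
Darcy-Weisbach: ΔP = f(L/D)(ρV²/2) = 0.04616·(6.82/0.16)·(989·9.56²/2) = 0.04616·42.62·4.519e+04 = 8.893e+04 Pa.
ΔP = 8.893e+04 Pa = 0.889 bar.

ΔP ≈ 0.889 bar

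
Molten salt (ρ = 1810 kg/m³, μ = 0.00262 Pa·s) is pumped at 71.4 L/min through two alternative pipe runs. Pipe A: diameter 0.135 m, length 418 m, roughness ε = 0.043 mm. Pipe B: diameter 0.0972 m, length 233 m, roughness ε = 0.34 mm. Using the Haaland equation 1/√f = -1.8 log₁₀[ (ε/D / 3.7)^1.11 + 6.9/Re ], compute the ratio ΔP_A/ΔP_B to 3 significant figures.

Pipe A: V = Q/A = 0.00119/0.01431 = 0.08314 m/s; Re = 7754; ε/D = 0.000319; Haaland → f = 0.03349; ΔP_A = f(L/D)(ρV²/2) = 648.6 Pa.
Pipe B: V = Q/A = 0.00119/0.00742 = 0.1604 m/s; Re = 1.077e+04; ε/D = 0.0035; Haaland → f = 0.03507; ΔP_B = f(L/D)(ρV²/2) = 1957 Pa.
ΔP_A/ΔP_B = 648.6/1957 = 0.331.

ΔP_A/ΔP_B ≈ 0.331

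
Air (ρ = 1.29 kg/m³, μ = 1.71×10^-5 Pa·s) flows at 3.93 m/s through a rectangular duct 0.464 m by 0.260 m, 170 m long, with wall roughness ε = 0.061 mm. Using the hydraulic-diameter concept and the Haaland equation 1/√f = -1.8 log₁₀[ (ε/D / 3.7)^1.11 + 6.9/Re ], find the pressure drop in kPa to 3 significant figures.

Hydraulic diameter D_h = 4A/P = 4·(0.464·0.26)/(2·(0.464+0.26)) = 0.4826/1.448 = 0.3333 m.
Re = ρVD_h/μ = 1.29·3.93·0.3333/1.71e-05 = 9.88e+04.
ε/D_h = 6.1e-05/0.3333 = 0.000183; Haaland gives 1/√f = -1.8 log₁₀[1.66e-05+6.98e-05] = 7.314, so f = 0.01869.
ΔP = f(L/D_h)(ρV²/2) = 0.01869·170/0.3333·9.962 = 95 Pa.
ΔP = 0.0950 kPa.

ΔP ≈ 0.0950 kPa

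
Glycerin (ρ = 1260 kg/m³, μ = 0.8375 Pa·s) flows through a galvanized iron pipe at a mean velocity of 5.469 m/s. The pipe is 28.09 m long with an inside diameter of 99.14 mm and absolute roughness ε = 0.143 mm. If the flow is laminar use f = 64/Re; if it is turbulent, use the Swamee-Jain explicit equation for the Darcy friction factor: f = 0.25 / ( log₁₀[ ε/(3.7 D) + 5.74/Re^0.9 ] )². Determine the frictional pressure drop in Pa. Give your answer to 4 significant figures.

ΔP ≈ 418900 Pa

Reynolds number Re = ρVD/μ = 1260 · 5.469 · 0.09914 / 0.838 = 815.7.
Re < 2300 → laminar flow, so f = 64/Re = 64/815.7 = 0.07846 (the turbulent correlation is not needed).
Darcy-Weisbach: ΔP = f(L/D)(ρV²/2) = 0.07846·(28.09/0.09914)·(1260·5.469²/2) = 0.07846·283.3·1.884e+04 = 4.189e+05 Pa.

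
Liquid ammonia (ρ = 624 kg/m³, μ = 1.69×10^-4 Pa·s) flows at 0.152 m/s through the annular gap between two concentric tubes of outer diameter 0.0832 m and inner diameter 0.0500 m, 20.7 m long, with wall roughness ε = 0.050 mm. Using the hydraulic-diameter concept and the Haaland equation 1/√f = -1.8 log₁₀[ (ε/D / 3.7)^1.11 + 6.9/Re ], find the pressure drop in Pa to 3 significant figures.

Hydraulic diameter D_h = 4A/P = D_o - D_i = 0.0832 - 0.05 = 0.0332 m.
Re = ρVD_h/μ = 624·0.152·0.0332/0.000169 = 1.863e+04.
ε/D_h = 5e-05/0.0332 = 0.00151; Haaland gives 1/√f = -1.8 log₁₀[0.000172+0.00037] = 5.878, so f = 0.02895.
ΔP = f(L/D_h)(ρV²/2) = 0.02895·20.7/0.0332·7.208 = 130.1 Pa.

ΔP ≈ 130 Pa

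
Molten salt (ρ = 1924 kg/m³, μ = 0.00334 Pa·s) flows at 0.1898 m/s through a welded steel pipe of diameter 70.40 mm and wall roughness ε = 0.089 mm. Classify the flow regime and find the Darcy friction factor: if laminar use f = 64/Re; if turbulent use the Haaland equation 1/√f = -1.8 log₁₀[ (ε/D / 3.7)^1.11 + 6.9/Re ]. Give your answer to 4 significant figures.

f ≈ 0.03467

Re = ρVD/μ = 1924·0.1898·0.0704/0.00334 = 7697.
Re > 4000 → turbulent. ε/D = 8.9e-05/0.0704 = 0.00126; Haaland: 1/√f = -1.8 log₁₀[0.000142 + 0.000896] = 5.371, so f = 0.03467.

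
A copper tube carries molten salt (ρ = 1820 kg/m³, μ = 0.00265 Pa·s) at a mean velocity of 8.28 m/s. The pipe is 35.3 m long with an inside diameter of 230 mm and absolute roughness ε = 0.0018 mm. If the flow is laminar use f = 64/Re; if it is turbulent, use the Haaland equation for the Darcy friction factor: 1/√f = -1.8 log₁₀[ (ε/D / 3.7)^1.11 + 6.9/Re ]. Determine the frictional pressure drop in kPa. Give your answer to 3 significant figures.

Reynolds number Re = ρVD/μ = 1820 · 8.28 · 0.23 / 0.00265 = 1.308e+06.
Re > 4000 → turbulent. Relative roughness ε/D = 1.8e-06/0.23 = 7.83e-06. Haaland: 1/√f = -1.8 log₁₀[(7.83e-06/3.7)^1.11 + 6.9/1.308e+06] = -1.8 log₁₀[5.02e-07 + 5.28e-06] = 9.429, so f = 0.01125.
Darcy-Weisbach: ΔP = f(L/D)(ρV²/2) = 0.01125·(35.3/0.23)·(1820·8.28²/2) = 0.01125·153.5·6.239e+04 = 1.077e+05 Pa.
ΔP = 1.077e+05 Pa = 108 kPa.

ΔP ≈ 108 kPa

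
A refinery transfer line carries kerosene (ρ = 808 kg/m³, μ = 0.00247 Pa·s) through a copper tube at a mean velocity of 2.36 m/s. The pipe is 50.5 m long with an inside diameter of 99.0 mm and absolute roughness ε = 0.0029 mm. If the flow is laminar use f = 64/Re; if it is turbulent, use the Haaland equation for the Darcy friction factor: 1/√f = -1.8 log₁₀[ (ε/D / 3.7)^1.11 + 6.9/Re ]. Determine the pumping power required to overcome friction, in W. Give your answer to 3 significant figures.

P ≈ 395 W

Reynolds number Re = ρVD/μ = 808 · 2.36 · 0.099 / 0.00247 = 7.643e+04.
Re > 4000 → turbulent. Relative roughness ε/D = 2.9e-06/0.099 = 2.93e-05. Haaland: 1/√f = -1.8 log₁₀[(2.93e-05/3.7)^1.11 + 6.9/7.643e+04] = -1.8 log₁₀[2.17e-06 + 9.03e-05] = 7.261, so f = 0.01897.
Darcy-Weisbach: ΔP = f(L/D)(ρV²/2) = 0.01897·(50.5/0.099)·(808·2.36²/2) = 0.01897·510.1·2250 = 2.177e+04 Pa.
Q = V·A = 2.36·0.007698 = 0.01817 m³/s.
Pumping power P = QΔP = 0.01817·2.177e+04 = 395.5 W = 395 W.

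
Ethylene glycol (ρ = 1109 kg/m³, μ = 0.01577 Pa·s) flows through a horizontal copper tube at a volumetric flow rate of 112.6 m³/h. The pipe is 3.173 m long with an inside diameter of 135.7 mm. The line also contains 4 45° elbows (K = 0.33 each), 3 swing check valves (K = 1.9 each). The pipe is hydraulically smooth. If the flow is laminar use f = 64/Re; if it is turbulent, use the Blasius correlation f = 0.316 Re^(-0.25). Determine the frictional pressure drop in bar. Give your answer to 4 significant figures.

Q = 112.6 m³/h = 112.6/3600 = 0.03128 m³/s.
Cross-sectional area A = πD²/4 = π(0.1357)²/4 = 0.01446 m²; mean velocity V = Q/A = 0.03128/0.01446 = 2.163 m/s.
Reynolds number Re = ρVD/μ = 1109 · 2.163 · 0.1357 / 0.0158 = 2.064e+04.
Re > 4000 → turbulent. Smooth-pipe (Blasius): f = 0.316 Re^(-0.25) = 0.316/(2.064e+04)^0.25 = 0.02636.
Total minor-loss coefficient ΣK = 4·0.33 + 3·1.9 = 7.02.
ΔP = [f·L/D + ΣK]·(ρV²/2) = [0.02636·3.173/0.1357 + 7.02]·(1109·2.163²/2) = [0.6165 + 7.02]·2593 = 1.98e+04 Pa.
ΔP = 1.98e+04 Pa = 0.1980 bar.

ΔP ≈ 0.1980 bar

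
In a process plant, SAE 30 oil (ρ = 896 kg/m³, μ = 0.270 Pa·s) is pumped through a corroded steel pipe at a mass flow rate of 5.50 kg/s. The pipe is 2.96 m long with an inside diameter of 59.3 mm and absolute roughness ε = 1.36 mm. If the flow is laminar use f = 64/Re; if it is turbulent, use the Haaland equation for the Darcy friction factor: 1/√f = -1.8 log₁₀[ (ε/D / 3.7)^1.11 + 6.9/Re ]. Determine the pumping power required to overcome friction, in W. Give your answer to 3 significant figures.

P ≈ 99.2 W

A = πD²/4 = π(0.0593)²/4 = 0.002762 m²; mean velocity V = ṁ/(ρA) = 5.5/(896 · 0.002762) = 2.223 m/s.
Reynolds number Re = ρVD/μ = 896 · 2.223 · 0.0593 / 0.27 = 437.4.
Re < 2300 → laminar flow, so f = 64/Re = 64/437.4 = 0.1463 (the turbulent correlation is not needed).
Darcy-Weisbach: ΔP = f(L/D)(ρV²/2) = 0.1463·(2.96/0.0593)·(896·2.223²/2) = 0.1463·49.92·2213 = 1.616e+04 Pa.
Q = ṁ/ρ = 5.5/896 = 0.006138 m³/s.
Pumping power P = QΔP = 0.006138·1.616e+04 = 99.22 W = 99.2 W.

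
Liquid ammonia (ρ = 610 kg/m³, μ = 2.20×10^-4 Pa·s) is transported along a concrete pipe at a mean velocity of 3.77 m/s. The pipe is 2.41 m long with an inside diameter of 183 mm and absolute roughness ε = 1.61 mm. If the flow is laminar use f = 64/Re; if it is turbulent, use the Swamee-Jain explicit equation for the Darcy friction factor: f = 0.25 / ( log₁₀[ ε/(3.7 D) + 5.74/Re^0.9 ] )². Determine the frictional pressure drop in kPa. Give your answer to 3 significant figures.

ΔP ≈ 2.08 kPa

Reynolds number Re = ρVD/μ = 610 · 3.77 · 0.183 / 0.00022 = 1.913e+06.
Re > 4000 → turbulent. Relative roughness ε/D = 0.00161/0.183 = 0.0088. Swamee-Jain: f = 0.25/(log₁₀[0.0088/3.7 + 5.74/1.913e+06^0.9])² = 0.25/(log₁₀[0.00238 + 1.27e-05])² = 0.25/(-2.622)² = 0.03638.
Darcy-Weisbach: ΔP = f(L/D)(ρV²/2) = 0.03638·(2.41/0.183)·(610·3.77²/2) = 0.03638·13.17·4335 = 2077 Pa.
ΔP = 2077 Pa = 2.08 kPa.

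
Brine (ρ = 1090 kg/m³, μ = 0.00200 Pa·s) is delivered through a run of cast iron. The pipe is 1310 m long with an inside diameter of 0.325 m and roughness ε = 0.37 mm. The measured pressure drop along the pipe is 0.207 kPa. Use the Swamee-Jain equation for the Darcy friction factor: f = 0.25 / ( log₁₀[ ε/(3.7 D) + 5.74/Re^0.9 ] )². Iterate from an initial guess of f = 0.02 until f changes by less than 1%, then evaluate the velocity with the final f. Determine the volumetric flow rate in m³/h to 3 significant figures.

Q ≈ 15.9 m³/h

Rearranging Darcy-Weisbach: V = √(2·ΔP·D/(f·L·ρ)). With ε/D = 0.00037/0.325 = 0.00114, iterate starting from f = 0.02:
  f = 0.02 → V = √(2·207·0.325/(0.02·1310·1090)) = 0.06864 m/s; Re = ρVD/μ = 1.216e+04; f → 0.03146
  f = 0.03146 → V = 0.05473 m/s; Re = 9694; f → 0.03313
  f = 0.03313 → V = 0.05333 m/s; Re = 9446; f → 0.03333
Converged (Δf/f < 1%). With the final f = 0.03333: V = √(2·207·0.325/(0.03333·1310·1090)) = 0.05317 m/s.
Q = V·A = 0.05317·(π/4·0.325²) = 0.004411 m³/s = 15.9 m³/h.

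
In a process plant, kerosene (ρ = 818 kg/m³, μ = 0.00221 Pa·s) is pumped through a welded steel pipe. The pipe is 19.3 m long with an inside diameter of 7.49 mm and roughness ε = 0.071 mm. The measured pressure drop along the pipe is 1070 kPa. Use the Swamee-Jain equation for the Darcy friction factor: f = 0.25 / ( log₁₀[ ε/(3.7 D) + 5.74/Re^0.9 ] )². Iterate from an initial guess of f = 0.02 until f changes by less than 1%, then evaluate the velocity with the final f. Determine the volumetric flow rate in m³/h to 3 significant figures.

Rearranging Darcy-Weisbach: V = √(2·ΔP·D/(f·L·ρ)). With ε/D = 7.1e-05/0.00749 = 0.00948, iterate starting from f = 0.02:
  f = 0.02 → V = √(2·1.07e+06·0.00749/(0.02·19.3·818)) = 7.125 m/s; Re = ρVD/μ = 1.975e+04; f → 0.04079
  f = 0.04079 → V = 4.989 m/s; Re = 1.383e+04; f → 0.04202
  f = 0.04202 → V = 4.915 m/s; Re = 1.363e+04; f → 0.04208
Converged (Δf/f < 1%). With the final f = 0.04208: V = √(2·1.07e+06·0.00749/(0.04208·19.3·818)) = 4.912 m/s.
Q = V·A = 4.912·(π/4·0.00749²) = 0.0002164 m³/s = 0.779 m³/h.

Q ≈ 0.779 m³/h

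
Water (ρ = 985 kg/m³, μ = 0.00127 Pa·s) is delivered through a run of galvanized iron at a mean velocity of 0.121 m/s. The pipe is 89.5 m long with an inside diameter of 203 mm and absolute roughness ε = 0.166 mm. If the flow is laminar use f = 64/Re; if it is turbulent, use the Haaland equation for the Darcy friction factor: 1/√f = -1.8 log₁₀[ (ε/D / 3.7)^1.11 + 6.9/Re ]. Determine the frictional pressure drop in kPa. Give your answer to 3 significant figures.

Reynolds number Re = ρVD/μ = 985 · 0.121 · 0.203 / 0.00127 = 1.905e+04.
Re > 4000 → turbulent. Relative roughness ε/D = 0.000166/0.203 = 0.000818. Haaland: 1/√f = -1.8 log₁₀[(0.000818/3.7)^1.11 + 6.9/1.905e+04] = -1.8 log₁₀[8.76e-05 + 0.000362] = 6.025, so f = 0.02755.
Darcy-Weisbach: ΔP = f(L/D)(ρV²/2) = 0.02755·(89.5/0.203)·(985·0.121²/2) = 0.02755·440.9·7.211 = 87.59 Pa.
ΔP = 87.59 Pa = 0.0876 kPa.

ΔP ≈ 0.0876 kPa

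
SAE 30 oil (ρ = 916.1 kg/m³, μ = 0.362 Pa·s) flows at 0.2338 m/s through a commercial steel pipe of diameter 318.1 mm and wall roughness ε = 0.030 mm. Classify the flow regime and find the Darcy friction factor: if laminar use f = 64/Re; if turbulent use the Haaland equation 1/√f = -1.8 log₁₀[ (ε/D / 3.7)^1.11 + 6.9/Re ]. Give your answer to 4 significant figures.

f ≈ 0.3400

Re = ρVD/μ = 916.1·0.2338·0.3181/0.362 = 188.2.
Re < 2300 → laminar, so f = 64/Re = 0.34 (roughness is irrelevant in laminar flow).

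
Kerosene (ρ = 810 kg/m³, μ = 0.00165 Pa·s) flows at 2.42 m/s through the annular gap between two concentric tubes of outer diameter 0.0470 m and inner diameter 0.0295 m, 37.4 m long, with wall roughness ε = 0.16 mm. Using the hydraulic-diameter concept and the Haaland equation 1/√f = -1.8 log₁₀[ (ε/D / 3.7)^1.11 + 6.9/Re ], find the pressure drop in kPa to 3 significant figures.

Hydraulic diameter D_h = 4A/P = D_o - D_i = 0.047 - 0.0295 = 0.0175 m.
Re = ρVD_h/μ = 810·2.42·0.0175/0.00165 = 2.079e+04.
ε/D_h = 0.00016/0.0175 = 0.00914; Haaland gives 1/√f = -1.8 log₁₀[0.00128+0.000332] = 5.028, so f = 0.03955.
ΔP = f(L/D_h)(ρV²/2) = 0.03955·37.4/0.0175·2372 = 2.005e+05 Pa.
ΔP = 200 kPa.

ΔP ≈ 200 kPa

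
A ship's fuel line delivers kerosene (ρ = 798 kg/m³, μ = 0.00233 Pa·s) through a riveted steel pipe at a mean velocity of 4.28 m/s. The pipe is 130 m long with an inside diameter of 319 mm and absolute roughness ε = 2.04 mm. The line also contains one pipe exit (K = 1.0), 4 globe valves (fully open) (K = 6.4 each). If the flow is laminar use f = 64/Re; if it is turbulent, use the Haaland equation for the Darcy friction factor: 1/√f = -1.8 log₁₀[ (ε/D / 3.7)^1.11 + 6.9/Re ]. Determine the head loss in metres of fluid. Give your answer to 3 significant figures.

Reynolds number Re = ρVD/μ = 798 · 4.28 · 0.319 / 0.00233 = 4.676e+05.
Re > 4000 → turbulent. Relative roughness ε/D = 0.00204/0.319 = 0.00639. Haaland: 1/√f = -1.8 log₁₀[(0.00639/3.7)^1.11 + 6.9/4.676e+05] = -1.8 log₁₀[0.000859 + 1.48e-05] = 5.506, so f = 0.03299.
Total minor-loss coefficient ΣK = 1·1 + 4·6.4 = 26.6.
ΔP = [f·L/D + ΣK]·(ρV²/2) = [0.03299·130/0.319 + 26.6]·(798·4.28²/2) = [13.44 + 26.6]·7309 = 2.927e+05 Pa.
Head loss h_f = ΔP/(ρg) = 2.927e+05/(798·9.81) = 37.4 m.

h_f ≈ 37.4 m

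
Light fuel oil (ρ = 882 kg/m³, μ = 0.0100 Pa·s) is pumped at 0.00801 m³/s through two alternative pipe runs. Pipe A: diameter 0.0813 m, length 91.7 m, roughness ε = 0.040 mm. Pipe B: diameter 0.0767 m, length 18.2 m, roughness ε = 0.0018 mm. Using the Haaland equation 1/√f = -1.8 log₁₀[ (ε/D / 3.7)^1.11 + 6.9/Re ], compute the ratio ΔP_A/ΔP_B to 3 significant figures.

ΔP_A/ΔP_B ≈ 3.90

Pipe A: V = Q/A = 0.00801/0.005191 = 1.543 m/s; Re = 1.106e+04; ε/D = 0.000492; Haaland → f = 0.03068; ΔP_A = f(L/D)(ρV²/2) = 3.633e+04 Pa.
Pipe B: V = Q/A = 0.00801/0.00462 = 1.734 m/s; Re = 1.173e+04; ε/D = 2.35e-05; Haaland → f = 0.0296; ΔP_B = f(L/D)(ρV²/2) = 9309 Pa.
ΔP_A/ΔP_B = 3.633e+04/9309 = 3.90.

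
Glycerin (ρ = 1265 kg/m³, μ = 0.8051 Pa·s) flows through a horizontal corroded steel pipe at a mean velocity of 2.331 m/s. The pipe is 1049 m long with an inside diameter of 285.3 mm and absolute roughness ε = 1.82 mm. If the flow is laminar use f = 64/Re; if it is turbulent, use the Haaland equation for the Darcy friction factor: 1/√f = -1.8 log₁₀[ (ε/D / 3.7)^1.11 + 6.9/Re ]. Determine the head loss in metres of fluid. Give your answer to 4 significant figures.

Reynolds number Re = ρVD/μ = 1265 · 2.331 · 0.2853 / 0.805 = 1045.
Re < 2300 → laminar flow, so f = 64/Re = 64/1045 = 0.06125 (the turbulent correlation is not needed).
Darcy-Weisbach: ΔP = f(L/D)(ρV²/2) = 0.06125·(1049/0.2853)·(1265·2.331²/2) = 0.06125·3677·3437 = 7.74e+05 Pa.
Head loss h_f = ΔP/(ρg) = 7.74e+05/(1265·9.81) = 62.37 m.

h_f ≈ 62.37 m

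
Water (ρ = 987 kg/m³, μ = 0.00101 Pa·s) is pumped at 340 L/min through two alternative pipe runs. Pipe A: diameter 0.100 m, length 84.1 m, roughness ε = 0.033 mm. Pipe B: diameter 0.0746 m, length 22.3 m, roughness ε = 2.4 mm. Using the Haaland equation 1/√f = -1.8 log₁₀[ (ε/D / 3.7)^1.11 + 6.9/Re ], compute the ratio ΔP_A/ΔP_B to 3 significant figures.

Pipe A: V = Q/A = 0.005667/0.007854 = 0.7215 m/s; Re = 7.051e+04; ε/D = 0.00033; Haaland → f = 0.02043; ΔP_A = f(L/D)(ρV²/2) = 4414 Pa.
Pipe B: V = Q/A = 0.005667/0.004371 = 1.296 m/s; Re = 9.451e+04; ε/D = 0.0322; Haaland → f = 0.0593; ΔP_B = f(L/D)(ρV²/2) = 1.47e+04 Pa.
ΔP_A/ΔP_B = 4414/1.47e+04 = 0.300.

ΔP_A/ΔP_B ≈ 0.300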